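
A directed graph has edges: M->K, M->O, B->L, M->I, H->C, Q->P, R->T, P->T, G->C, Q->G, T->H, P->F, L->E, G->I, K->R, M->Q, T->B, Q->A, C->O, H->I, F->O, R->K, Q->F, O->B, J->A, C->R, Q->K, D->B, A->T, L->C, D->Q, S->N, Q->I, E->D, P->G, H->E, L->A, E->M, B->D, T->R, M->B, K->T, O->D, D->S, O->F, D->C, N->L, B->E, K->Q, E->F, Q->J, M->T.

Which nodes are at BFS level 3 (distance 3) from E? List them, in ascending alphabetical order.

A, G, H, J, L, N, P, R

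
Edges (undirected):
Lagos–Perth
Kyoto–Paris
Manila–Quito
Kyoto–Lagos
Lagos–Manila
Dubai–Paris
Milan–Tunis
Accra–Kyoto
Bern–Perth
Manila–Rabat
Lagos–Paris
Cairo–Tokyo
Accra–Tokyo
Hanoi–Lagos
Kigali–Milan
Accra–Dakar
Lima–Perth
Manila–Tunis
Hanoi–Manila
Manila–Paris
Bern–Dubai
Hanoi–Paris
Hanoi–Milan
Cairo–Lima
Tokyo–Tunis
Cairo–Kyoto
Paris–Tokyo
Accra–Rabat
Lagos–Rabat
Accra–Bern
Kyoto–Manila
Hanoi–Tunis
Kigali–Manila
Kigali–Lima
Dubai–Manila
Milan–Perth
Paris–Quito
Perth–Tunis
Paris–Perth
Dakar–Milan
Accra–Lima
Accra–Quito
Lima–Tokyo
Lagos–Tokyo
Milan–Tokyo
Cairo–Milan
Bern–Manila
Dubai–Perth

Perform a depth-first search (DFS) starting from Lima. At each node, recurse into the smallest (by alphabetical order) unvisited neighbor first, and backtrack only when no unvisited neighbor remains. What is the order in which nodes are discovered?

Visit Lima
Lima → Accra
Accra → Bern
Bern → Dubai
Dubai → Manila
Manila → Hanoi
Hanoi → Lagos
Lagos → Kyoto
Kyoto → Cairo
Cairo → Milan
Milan → Dakar
Milan → Kigali
Milan → Perth
Perth → Paris
Paris → Quito
Paris → Tokyo
Tokyo → Tunis
Lagos → Rabat

Lima, Accra, Bern, Dubai, Manila, Hanoi, Lagos, Kyoto, Cairo, Milan, Dakar, Kigali, Perth, Paris, Quito, Tokyo, Tunis, Rabat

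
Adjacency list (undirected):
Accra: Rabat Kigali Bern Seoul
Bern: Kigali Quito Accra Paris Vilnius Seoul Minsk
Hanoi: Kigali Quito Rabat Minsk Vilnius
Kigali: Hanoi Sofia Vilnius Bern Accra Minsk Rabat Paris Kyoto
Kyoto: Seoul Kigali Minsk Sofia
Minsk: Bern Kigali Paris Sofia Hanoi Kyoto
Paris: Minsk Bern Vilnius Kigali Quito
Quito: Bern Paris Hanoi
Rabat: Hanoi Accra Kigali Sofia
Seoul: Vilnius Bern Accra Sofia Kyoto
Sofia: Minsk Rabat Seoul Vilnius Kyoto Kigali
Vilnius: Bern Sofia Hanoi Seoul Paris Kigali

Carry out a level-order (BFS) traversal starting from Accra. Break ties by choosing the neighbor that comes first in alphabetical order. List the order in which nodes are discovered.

Visit Accra; enqueue Bern, Kigali, Rabat, Seoul → queue [Bern, Kigali, Rabat, Seoul]
Visit Bern; enqueue Minsk, Paris, Quito, Vilnius → queue [Kigali, Rabat, Seoul, Minsk, Paris, Quito, Vilnius]
Visit Kigali; enqueue Hanoi, Kyoto, Sofia → queue [Rabat, Seoul, Minsk, Paris, Quito, Vilnius, Hanoi, Kyoto, Sofia]
Visit Rabat → queue [Seoul, Minsk, Paris, Quito, Vilnius, Hanoi, Kyoto, Sofia]
Visit Seoul → queue [Minsk, Paris, Quito, Vilnius, Hanoi, Kyoto, Sofia]
Visit Minsk → queue [Paris, Quito, Vilnius, Hanoi, Kyoto, Sofia]
Visit Paris → queue [Quito, Vilnius, Hanoi, Kyoto, Sofia]
Visit Quito → queue [Vilnius, Hanoi, Kyoto, Sofia]
Visit Vilnius → queue [Hanoi, Kyoto, Sofia]
Visit Hanoi → queue [Kyoto, Sofia]
Visit Kyoto → queue [Sofia]
Visit Sofia → queue []

Accra, Bern, Kigali, Rabat, Seoul, Minsk, Paris, Quito, Vilnius, Hanoi, Kyoto, Sofia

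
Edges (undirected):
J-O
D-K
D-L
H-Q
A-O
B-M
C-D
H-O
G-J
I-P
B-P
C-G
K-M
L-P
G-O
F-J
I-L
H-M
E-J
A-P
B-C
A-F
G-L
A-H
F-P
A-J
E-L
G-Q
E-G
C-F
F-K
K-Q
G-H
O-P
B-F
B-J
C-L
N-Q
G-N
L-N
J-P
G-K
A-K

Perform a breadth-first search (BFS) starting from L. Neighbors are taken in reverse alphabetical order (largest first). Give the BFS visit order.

L -> P -> N -> I -> G -> E -> D -> C -> O -> J -> F -> B -> A -> Q -> K -> H -> M

Visit L; enqueue P, N, I, G, E, D, C → queue [P, N, I, G, E, D, C]
Visit P; enqueue O, J, F, B, A → queue [N, I, G, E, D, C, O, J, F, B, A]
Visit N; enqueue Q → queue [I, G, E, D, C, O, J, F, B, A, Q]
Visit I → queue [G, E, D, C, O, J, F, B, A, Q]
Visit G; enqueue K, H → queue [E, D, C, O, J, F, B, A, Q, K, H]
Visit E → queue [D, C, O, J, F, B, A, Q, K, H]
Visit D → queue [C, O, J, F, B, A, Q, K, H]
Visit C → queue [O, J, F, B, A, Q, K, H]
Visit O → queue [J, F, B, A, Q, K, H]
Visit J → queue [F, B, A, Q, K, H]
Visit F → queue [B, A, Q, K, H]
Visit B; enqueue M → queue [A, Q, K, H, M]
Visit A → queue [Q, K, H, M]
Visit Q → queue [K, H, M]
Visit K → queue [H, M]
Visit H → queue [M]
Visit M → queue []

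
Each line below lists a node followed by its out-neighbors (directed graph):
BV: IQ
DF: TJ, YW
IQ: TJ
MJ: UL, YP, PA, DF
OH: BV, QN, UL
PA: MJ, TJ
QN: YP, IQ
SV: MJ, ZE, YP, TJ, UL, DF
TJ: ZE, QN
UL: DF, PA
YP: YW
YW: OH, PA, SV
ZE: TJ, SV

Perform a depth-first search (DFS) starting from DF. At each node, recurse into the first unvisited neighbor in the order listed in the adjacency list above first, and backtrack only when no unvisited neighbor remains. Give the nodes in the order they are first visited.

Visit DF
DF → TJ
TJ → ZE
ZE → SV
SV → MJ
MJ → UL
UL → PA
MJ → YP
YP → YW
YW → OH
OH → BV
BV → IQ
OH → QN

DF -> TJ -> ZE -> SV -> MJ -> UL -> PA -> YP -> YW -> OH -> BV -> IQ -> QN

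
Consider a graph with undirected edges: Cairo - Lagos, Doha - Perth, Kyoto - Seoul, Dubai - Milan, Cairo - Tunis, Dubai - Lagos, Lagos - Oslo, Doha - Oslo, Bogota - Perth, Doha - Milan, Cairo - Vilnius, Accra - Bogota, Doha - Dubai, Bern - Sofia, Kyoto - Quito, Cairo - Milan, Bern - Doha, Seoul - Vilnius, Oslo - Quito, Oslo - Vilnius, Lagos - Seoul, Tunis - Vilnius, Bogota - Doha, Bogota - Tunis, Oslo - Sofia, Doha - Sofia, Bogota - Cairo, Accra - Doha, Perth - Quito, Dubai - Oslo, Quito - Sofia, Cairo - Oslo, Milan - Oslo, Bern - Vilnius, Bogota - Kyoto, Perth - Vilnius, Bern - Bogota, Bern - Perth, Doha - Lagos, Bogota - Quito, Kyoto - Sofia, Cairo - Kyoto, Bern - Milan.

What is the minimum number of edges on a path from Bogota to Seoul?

Level 0: Bogota
Level 1: Accra, Bern, Cairo, Doha, Kyoto, Perth, Quito, Tunis
Level 2: Dubai, Lagos, Milan, Oslo, Seoul, Sofia, Vilnius
Seoul first appears at level 2.

2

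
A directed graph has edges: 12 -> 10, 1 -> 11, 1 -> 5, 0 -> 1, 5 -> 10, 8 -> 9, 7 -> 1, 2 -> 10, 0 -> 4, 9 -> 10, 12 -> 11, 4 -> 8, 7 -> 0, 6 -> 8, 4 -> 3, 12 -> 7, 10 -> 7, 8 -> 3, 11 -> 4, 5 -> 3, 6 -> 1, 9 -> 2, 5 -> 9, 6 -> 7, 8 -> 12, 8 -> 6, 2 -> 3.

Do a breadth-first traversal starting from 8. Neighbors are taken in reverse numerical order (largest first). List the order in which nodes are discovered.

8, 12, 9, 6, 3, 11, 10, 7, 2, 1, 4, 0, 5

Visit 8; enqueue 12, 9, 6, 3 → queue [12, 9, 6, 3]
Visit 12; enqueue 11, 10, 7 → queue [9, 6, 3, 11, 10, 7]
Visit 9; enqueue 2 → queue [6, 3, 11, 10, 7, 2]
Visit 6; enqueue 1 → queue [3, 11, 10, 7, 2, 1]
Visit 3 → queue [11, 10, 7, 2, 1]
Visit 11; enqueue 4 → queue [10, 7, 2, 1, 4]
Visit 10 → queue [7, 2, 1, 4]
Visit 7; enqueue 0 → queue [2, 1, 4, 0]
Visit 2 → queue [1, 4, 0]
Visit 1; enqueue 5 → queue [4, 0, 5]
Visit 4 → queue [0, 5]
Visit 0 → queue [5]
Visit 5 → queue []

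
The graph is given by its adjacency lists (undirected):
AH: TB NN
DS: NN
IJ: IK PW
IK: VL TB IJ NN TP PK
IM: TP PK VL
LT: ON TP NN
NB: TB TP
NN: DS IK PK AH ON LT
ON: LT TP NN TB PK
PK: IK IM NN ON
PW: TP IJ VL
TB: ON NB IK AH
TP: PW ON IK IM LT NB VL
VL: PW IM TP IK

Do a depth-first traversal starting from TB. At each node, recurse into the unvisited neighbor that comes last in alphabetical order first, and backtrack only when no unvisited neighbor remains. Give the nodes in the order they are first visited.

TB, ON, TP, VL, PW, IJ, IK, PK, NN, LT, DS, AH, IM, NB

Visit TB
TB → ON
ON → TP
TP → VL
VL → PW
PW → IJ
IJ → IK
IK → PK
PK → NN
NN → LT
NN → DS
NN → AH
PK → IM
TP → NB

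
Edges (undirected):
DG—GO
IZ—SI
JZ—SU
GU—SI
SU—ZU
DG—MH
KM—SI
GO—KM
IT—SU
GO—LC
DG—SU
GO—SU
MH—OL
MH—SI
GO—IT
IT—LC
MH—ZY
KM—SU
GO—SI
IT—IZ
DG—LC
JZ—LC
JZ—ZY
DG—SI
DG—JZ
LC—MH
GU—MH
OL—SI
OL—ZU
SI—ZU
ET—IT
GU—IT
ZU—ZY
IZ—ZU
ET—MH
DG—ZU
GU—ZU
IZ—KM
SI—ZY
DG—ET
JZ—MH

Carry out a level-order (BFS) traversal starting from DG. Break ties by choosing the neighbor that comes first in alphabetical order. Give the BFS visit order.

Visit DG; enqueue ET, GO, JZ, LC, MH, SI, SU, ZU → queue [ET, GO, JZ, LC, MH, SI, SU, ZU]
Visit ET; enqueue IT → queue [GO, JZ, LC, MH, SI, SU, ZU, IT]
Visit GO; enqueue KM → queue [JZ, LC, MH, SI, SU, ZU, IT, KM]
Visit JZ; enqueue ZY → queue [LC, MH, SI, SU, ZU, IT, KM, ZY]
Visit LC → queue [MH, SI, SU, ZU, IT, KM, ZY]
Visit MH; enqueue GU, OL → queue [SI, SU, ZU, IT, KM, ZY, GU, OL]
Visit SI; enqueue IZ → queue [SU, ZU, IT, KM, ZY, GU, OL, IZ]
Visit SU → queue [ZU, IT, KM, ZY, GU, OL, IZ]
Visit ZU → queue [IT, KM, ZY, GU, OL, IZ]
Visit IT → queue [KM, ZY, GU, OL, IZ]
Visit KM → queue [ZY, GU, OL, IZ]
Visit ZY → queue [GU, OL, IZ]
Visit GU → queue [OL, IZ]
Visit OL → queue [IZ]
Visit IZ → queue []

DG -> ET -> GO -> JZ -> LC -> MH -> SI -> SU -> ZU -> IT -> KM -> ZY -> GU -> OL -> IZ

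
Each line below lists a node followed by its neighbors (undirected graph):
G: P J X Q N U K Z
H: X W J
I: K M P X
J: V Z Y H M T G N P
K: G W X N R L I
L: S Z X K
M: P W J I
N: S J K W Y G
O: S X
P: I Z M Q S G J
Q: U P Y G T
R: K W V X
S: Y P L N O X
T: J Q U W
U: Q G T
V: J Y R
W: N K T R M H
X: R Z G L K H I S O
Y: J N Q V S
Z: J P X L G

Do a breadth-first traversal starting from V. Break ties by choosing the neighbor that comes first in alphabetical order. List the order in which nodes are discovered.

V, J, R, Y, G, H, M, N, P, T, Z, K, W, X, Q, S, U, I, L, O

Visit V; enqueue J, R, Y → queue [J, R, Y]
Visit J; enqueue G, H, M, N, P, T, Z → queue [R, Y, G, H, M, N, P, T, Z]
Visit R; enqueue K, W, X → queue [Y, G, H, M, N, P, T, Z, K, W, X]
Visit Y; enqueue Q, S → queue [G, H, M, N, P, T, Z, K, W, X, Q, S]
Visit G; enqueue U → queue [H, M, N, P, T, Z, K, W, X, Q, S, U]
Visit H → queue [M, N, P, T, Z, K, W, X, Q, S, U]
Visit M; enqueue I → queue [N, P, T, Z, K, W, X, Q, S, U, I]
Visit N → queue [P, T, Z, K, W, X, Q, S, U, I]
Visit P → queue [T, Z, K, W, X, Q, S, U, I]
Visit T → queue [Z, K, W, X, Q, S, U, I]
Visit Z; enqueue L → queue [K, W, X, Q, S, U, I, L]
Visit K → queue [W, X, Q, S, U, I, L]
Visit W → queue [X, Q, S, U, I, L]
Visit X; enqueue O → queue [Q, S, U, I, L, O]
Visit Q → queue [S, U, I, L, O]
Visit S → queue [U, I, L, O]
Visit U → queue [I, L, O]
Visit I → queue [L, O]
Visit L → queue [O]
Visit O → queue []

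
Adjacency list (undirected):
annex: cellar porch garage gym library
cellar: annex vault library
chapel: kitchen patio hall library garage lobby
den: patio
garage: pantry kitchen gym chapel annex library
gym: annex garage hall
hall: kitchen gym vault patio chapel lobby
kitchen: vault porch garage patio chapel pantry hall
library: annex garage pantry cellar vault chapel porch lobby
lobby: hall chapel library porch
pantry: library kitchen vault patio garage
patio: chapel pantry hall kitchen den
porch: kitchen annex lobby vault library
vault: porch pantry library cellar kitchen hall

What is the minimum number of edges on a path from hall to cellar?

2

Level 0: hall
Level 1: chapel, gym, kitchen, lobby, patio, vault
Level 2: annex, cellar, den, garage, library, pantry, porch
cellar first appears at level 2.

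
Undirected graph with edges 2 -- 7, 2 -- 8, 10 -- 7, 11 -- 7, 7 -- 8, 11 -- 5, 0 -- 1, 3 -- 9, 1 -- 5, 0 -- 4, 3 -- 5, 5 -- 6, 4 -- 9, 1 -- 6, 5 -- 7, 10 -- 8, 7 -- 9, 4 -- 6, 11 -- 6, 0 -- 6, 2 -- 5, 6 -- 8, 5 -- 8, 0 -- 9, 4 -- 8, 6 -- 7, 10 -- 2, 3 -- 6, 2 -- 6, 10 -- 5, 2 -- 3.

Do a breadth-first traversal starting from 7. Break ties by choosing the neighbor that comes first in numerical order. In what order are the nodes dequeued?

7 -> 2 -> 5 -> 6 -> 8 -> 9 -> 10 -> 11 -> 3 -> 1 -> 0 -> 4

Visit 7; enqueue 2, 5, 6, 8, 9, 10, 11 → queue [2, 5, 6, 8, 9, 10, 11]
Visit 2; enqueue 3 → queue [5, 6, 8, 9, 10, 11, 3]
Visit 5; enqueue 1 → queue [6, 8, 9, 10, 11, 3, 1]
Visit 6; enqueue 0, 4 → queue [8, 9, 10, 11, 3, 1, 0, 4]
Visit 8 → queue [9, 10, 11, 3, 1, 0, 4]
Visit 9 → queue [10, 11, 3, 1, 0, 4]
Visit 10 → queue [11, 3, 1, 0, 4]
Visit 11 → queue [3, 1, 0, 4]
Visit 3 → queue [1, 0, 4]
Visit 1 → queue [0, 4]
Visit 0 → queue [4]
Visit 4 → queue []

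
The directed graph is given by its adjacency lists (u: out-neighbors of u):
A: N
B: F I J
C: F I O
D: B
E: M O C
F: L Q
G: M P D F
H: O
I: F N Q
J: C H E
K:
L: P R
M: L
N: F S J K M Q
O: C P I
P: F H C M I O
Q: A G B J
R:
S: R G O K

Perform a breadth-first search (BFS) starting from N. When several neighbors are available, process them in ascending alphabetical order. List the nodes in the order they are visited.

N, F, J, K, M, Q, S, L, C, E, H, A, B, G, O, R, P, I, D

Visit N; enqueue F, J, K, M, Q, S → queue [F, J, K, M, Q, S]
Visit F; enqueue L → queue [J, K, M, Q, S, L]
Visit J; enqueue C, E, H → queue [K, M, Q, S, L, C, E, H]
Visit K → queue [M, Q, S, L, C, E, H]
Visit M → queue [Q, S, L, C, E, H]
Visit Q; enqueue A, B, G → queue [S, L, C, E, H, A, B, G]
Visit S; enqueue O, R → queue [L, C, E, H, A, B, G, O, R]
Visit L; enqueue P → queue [C, E, H, A, B, G, O, R, P]
Visit C; enqueue I → queue [E, H, A, B, G, O, R, P, I]
Visit E → queue [H, A, B, G, O, R, P, I]
Visit H → queue [A, B, G, O, R, P, I]
Visit A → queue [B, G, O, R, P, I]
Visit B → queue [G, O, R, P, I]
Visit G; enqueue D → queue [O, R, P, I, D]
Visit O → queue [R, P, I, D]
Visit R → queue [P, I, D]
Visit P → queue [I, D]
Visit I → queue [D]
Visit D → queue []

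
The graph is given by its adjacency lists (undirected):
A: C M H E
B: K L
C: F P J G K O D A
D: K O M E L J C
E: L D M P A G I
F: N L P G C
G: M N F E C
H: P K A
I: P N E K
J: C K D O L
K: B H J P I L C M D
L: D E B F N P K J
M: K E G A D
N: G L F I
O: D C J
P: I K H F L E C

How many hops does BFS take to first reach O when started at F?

2

Level 0: F
Level 1: C, G, L, N, P
Level 2: A, B, D, E, H, I, J, K, M, O
O first appears at level 2.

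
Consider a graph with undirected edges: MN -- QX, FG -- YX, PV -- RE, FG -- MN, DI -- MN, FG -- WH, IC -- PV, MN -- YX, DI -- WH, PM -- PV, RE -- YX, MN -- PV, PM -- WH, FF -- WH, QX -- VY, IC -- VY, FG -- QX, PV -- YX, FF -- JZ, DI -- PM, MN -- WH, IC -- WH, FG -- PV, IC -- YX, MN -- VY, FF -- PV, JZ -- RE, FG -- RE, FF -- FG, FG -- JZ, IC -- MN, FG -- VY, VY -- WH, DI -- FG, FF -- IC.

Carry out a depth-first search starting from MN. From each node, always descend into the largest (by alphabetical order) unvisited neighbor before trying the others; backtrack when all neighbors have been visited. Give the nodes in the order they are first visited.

Visit MN
MN → YX
YX → RE
RE → PV
PV → PM
PM → WH
WH → VY
VY → QX
QX → FG
FG → JZ
JZ → FF
FF → IC
FG → DI

MN -> YX -> RE -> PV -> PM -> WH -> VY -> QX -> FG -> JZ -> FF -> IC -> DI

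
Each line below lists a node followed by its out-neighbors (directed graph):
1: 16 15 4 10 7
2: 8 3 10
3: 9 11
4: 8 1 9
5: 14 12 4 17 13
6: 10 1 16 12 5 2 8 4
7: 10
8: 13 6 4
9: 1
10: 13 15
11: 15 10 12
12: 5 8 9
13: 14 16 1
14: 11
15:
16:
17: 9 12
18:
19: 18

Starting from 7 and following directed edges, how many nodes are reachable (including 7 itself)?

17

BFS from 7 visits: 7, 10, 13, 15, 1, 14, 16, 4, 11, 8, 9, 12, 6, 5, 2, 17, 3
Reachable nodes: 17 of 19 total.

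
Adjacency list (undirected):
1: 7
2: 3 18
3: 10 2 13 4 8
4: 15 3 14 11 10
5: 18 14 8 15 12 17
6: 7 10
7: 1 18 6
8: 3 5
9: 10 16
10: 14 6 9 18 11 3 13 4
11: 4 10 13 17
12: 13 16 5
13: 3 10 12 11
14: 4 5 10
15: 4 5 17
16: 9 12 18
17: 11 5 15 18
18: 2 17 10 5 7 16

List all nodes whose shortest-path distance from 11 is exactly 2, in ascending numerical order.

3, 5, 6, 9, 12, 14, 15, 18

Level 0: 11
Level 1: 4, 10, 13, 17
Level 2: 3, 5, 6, 9, 12, 14, 15, 18
Level 3: 2, 7, 8, 16
Level 4: 1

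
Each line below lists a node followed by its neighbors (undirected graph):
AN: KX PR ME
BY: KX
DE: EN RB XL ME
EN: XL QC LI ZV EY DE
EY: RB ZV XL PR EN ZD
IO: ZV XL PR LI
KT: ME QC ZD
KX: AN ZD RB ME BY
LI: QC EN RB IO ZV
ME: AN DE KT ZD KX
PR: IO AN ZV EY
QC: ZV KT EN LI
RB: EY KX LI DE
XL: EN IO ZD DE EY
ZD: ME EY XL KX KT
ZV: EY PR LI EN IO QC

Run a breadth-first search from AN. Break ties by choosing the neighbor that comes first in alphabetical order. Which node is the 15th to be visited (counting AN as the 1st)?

EN

Visit AN; enqueue KX, ME, PR → queue [KX, ME, PR]
Visit KX; enqueue BY, RB, ZD → queue [ME, PR, BY, RB, ZD]
Visit ME; enqueue DE, KT → queue [PR, BY, RB, ZD, DE, KT]
Visit PR; enqueue EY, IO, ZV → queue [BY, RB, ZD, DE, KT, EY, IO, ZV]
Visit BY → queue [RB, ZD, DE, KT, EY, IO, ZV]
Visit RB; enqueue LI → queue [ZD, DE, KT, EY, IO, ZV, LI]
Visit ZD; enqueue XL → queue [DE, KT, EY, IO, ZV, LI, XL]
Visit DE; enqueue EN → queue [KT, EY, IO, ZV, LI, XL, EN]
Visit KT; enqueue QC → queue [EY, IO, ZV, LI, XL, EN, QC]
Visit EY → queue [IO, ZV, LI, XL, EN, QC]
Visit IO → queue [ZV, LI, XL, EN, QC]
Visit ZV → queue [LI, XL, EN, QC]
Visit LI → queue [XL, EN, QC]
Visit XL → queue [EN, QC]
Visit EN → queue [QC]
Visit QC → queue []

Visit order: AN, KX, ME, PR, BY, RB, ZD, DE, KT, EY, IO, ZV, LI, XL, EN, QC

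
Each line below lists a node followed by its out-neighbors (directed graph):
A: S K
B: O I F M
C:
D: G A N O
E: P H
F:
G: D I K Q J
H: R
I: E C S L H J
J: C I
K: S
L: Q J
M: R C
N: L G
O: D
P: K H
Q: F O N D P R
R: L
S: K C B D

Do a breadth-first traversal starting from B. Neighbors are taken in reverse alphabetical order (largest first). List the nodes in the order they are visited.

B -> O -> M -> I -> F -> D -> R -> C -> S -> L -> J -> H -> E -> N -> G -> A -> K -> Q -> P

Visit B; enqueue O, M, I, F → queue [O, M, I, F]
Visit O; enqueue D → queue [M, I, F, D]
Visit M; enqueue R, C → queue [I, F, D, R, C]
Visit I; enqueue S, L, J, H, E → queue [F, D, R, C, S, L, J, H, E]
Visit F → queue [D, R, C, S, L, J, H, E]
Visit D; enqueue N, G, A → queue [R, C, S, L, J, H, E, N, G, A]
Visit R → queue [C, S, L, J, H, E, N, G, A]
Visit C → queue [S, L, J, H, E, N, G, A]
Visit S; enqueue K → queue [L, J, H, E, N, G, A, K]
Visit L; enqueue Q → queue [J, H, E, N, G, A, K, Q]
Visit J → queue [H, E, N, G, A, K, Q]
Visit H → queue [E, N, G, A, K, Q]
Visit E; enqueue P → queue [N, G, A, K, Q, P]
Visit N → queue [G, A, K, Q, P]
Visit G → queue [A, K, Q, P]
Visit A → queue [K, Q, P]
Visit K → queue [Q, P]
Visit Q → queue [P]
Visit P → queue []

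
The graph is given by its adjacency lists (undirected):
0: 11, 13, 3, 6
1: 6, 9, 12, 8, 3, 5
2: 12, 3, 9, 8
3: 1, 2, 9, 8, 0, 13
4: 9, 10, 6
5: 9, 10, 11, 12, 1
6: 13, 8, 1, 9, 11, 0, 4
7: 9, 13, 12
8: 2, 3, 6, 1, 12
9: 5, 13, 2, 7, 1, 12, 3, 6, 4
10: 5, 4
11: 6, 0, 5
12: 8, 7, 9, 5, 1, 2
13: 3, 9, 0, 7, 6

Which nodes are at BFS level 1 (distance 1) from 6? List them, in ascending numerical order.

0, 1, 4, 8, 9, 11, 13

Level 0: 6
Level 1: 0, 1, 4, 8, 9, 11, 13
Level 2: 2, 3, 5, 7, 10, 12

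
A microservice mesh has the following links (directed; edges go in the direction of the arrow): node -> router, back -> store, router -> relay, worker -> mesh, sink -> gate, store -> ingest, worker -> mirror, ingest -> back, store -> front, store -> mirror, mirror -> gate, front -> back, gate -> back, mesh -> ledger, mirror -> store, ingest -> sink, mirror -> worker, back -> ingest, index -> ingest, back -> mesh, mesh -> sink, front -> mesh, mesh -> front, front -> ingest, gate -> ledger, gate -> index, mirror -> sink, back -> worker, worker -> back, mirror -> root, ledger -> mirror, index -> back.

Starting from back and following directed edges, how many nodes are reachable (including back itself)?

12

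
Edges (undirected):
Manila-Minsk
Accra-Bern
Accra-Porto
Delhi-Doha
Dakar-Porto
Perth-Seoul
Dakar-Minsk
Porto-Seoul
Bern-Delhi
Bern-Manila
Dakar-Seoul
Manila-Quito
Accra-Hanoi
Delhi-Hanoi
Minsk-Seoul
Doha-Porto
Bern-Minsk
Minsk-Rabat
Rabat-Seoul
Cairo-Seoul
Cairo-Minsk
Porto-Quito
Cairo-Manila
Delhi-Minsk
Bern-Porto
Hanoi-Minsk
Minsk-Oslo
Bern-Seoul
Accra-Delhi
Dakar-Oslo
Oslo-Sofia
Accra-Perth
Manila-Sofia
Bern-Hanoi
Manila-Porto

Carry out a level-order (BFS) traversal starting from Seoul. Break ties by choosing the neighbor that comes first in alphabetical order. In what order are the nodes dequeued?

Visit Seoul; enqueue Bern, Cairo, Dakar, Minsk, Perth, Porto, Rabat → queue [Bern, Cairo, Dakar, Minsk, Perth, Porto, Rabat]
Visit Bern; enqueue Accra, Delhi, Hanoi, Manila → queue [Cairo, Dakar, Minsk, Perth, Porto, Rabat, Accra, Delhi, Hanoi, Manila]
Visit Cairo → queue [Dakar, Minsk, Perth, Porto, Rabat, Accra, Delhi, Hanoi, Manila]
Visit Dakar; enqueue Oslo → queue [Minsk, Perth, Porto, Rabat, Accra, Delhi, Hanoi, Manila, Oslo]
Visit Minsk → queue [Perth, Porto, Rabat, Accra, Delhi, Hanoi, Manila, Oslo]
Visit Perth → queue [Porto, Rabat, Accra, Delhi, Hanoi, Manila, Oslo]
Visit Porto; enqueue Doha, Quito → queue [Rabat, Accra, Delhi, Hanoi, Manila, Oslo, Doha, Quito]
Visit Rabat → queue [Accra, Delhi, Hanoi, Manila, Oslo, Doha, Quito]
Visit Accra → queue [Delhi, Hanoi, Manila, Oslo, Doha, Quito]
Visit Delhi → queue [Hanoi, Manila, Oslo, Doha, Quito]
Visit Hanoi → queue [Manila, Oslo, Doha, Quito]
Visit Manila; enqueue Sofia → queue [Oslo, Doha, Quito, Sofia]
Visit Oslo → queue [Doha, Quito, Sofia]
Visit Doha → queue [Quito, Sofia]
Visit Quito → queue [Sofia]
Visit Sofia → queue []

Seoul -> Bern -> Cairo -> Dakar -> Minsk -> Perth -> Porto -> Rabat -> Accra -> Delhi -> Hanoi -> Manila -> Oslo -> Doha -> Quito -> Sofia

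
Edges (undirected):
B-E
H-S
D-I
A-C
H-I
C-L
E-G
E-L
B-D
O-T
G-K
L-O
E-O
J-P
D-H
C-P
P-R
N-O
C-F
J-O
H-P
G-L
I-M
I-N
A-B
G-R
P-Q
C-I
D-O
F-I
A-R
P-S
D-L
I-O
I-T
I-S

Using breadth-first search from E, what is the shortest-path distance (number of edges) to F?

Level 0: E
Level 1: B, G, L, O
Level 2: A, C, D, I, J, K, N, R, T
Level 3: F, H, M, P, S
Level 4: Q
F first appears at level 3.

3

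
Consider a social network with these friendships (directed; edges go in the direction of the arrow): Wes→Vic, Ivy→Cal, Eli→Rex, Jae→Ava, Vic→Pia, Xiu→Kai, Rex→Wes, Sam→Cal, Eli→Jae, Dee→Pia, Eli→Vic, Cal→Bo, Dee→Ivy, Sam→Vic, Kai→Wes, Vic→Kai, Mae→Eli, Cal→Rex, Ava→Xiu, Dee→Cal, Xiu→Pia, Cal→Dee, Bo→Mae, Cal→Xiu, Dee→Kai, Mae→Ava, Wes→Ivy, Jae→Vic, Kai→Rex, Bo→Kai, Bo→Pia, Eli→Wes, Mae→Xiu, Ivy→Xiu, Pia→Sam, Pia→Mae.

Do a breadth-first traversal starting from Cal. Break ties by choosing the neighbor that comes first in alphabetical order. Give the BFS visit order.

Cal -> Bo -> Dee -> Rex -> Xiu -> Kai -> Mae -> Pia -> Ivy -> Wes -> Ava -> Eli -> Sam -> Vic -> Jae

Visit Cal; enqueue Bo, Dee, Rex, Xiu → queue [Bo, Dee, Rex, Xiu]
Visit Bo; enqueue Kai, Mae, Pia → queue [Dee, Rex, Xiu, Kai, Mae, Pia]
Visit Dee; enqueue Ivy → queue [Rex, Xiu, Kai, Mae, Pia, Ivy]
Visit Rex; enqueue Wes → queue [Xiu, Kai, Mae, Pia, Ivy, Wes]
Visit Xiu → queue [Kai, Mae, Pia, Ivy, Wes]
Visit Kai → queue [Mae, Pia, Ivy, Wes]
Visit Mae; enqueue Ava, Eli → queue [Pia, Ivy, Wes, Ava, Eli]
Visit Pia; enqueue Sam → queue [Ivy, Wes, Ava, Eli, Sam]
Visit Ivy → queue [Wes, Ava, Eli, Sam]
Visit Wes; enqueue Vic → queue [Ava, Eli, Sam, Vic]
Visit Ava → queue [Eli, Sam, Vic]
Visit Eli; enqueue Jae → queue [Sam, Vic, Jae]
Visit Sam → queue [Vic, Jae]
Visit Vic → queue [Jae]
Visit Jae → queue []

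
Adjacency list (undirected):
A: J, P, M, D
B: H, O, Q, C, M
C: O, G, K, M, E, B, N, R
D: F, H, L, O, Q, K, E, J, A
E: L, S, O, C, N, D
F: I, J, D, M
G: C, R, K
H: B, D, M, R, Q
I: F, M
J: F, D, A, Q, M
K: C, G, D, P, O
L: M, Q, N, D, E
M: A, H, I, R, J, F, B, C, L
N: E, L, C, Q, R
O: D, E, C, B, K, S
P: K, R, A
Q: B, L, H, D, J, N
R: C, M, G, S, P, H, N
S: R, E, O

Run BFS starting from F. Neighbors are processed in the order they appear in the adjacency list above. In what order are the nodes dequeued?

Visit F; enqueue I, J, D, M → queue [I, J, D, M]
Visit I → queue [J, D, M]
Visit J; enqueue A, Q → queue [D, M, A, Q]
Visit D; enqueue H, L, O, K, E → queue [M, A, Q, H, L, O, K, E]
Visit M; enqueue R, B, C → queue [A, Q, H, L, O, K, E, R, B, C]
Visit A; enqueue P → queue [Q, H, L, O, K, E, R, B, C, P]
Visit Q; enqueue N → queue [H, L, O, K, E, R, B, C, P, N]
Visit H → queue [L, O, K, E, R, B, C, P, N]
Visit L → queue [O, K, E, R, B, C, P, N]
Visit O; enqueue S → queue [K, E, R, B, C, P, N, S]
Visit K; enqueue G → queue [E, R, B, C, P, N, S, G]
Visit E → queue [R, B, C, P, N, S, G]
Visit R → queue [B, C, P, N, S, G]
Visit B → queue [C, P, N, S, G]
Visit C → queue [P, N, S, G]
Visit P → queue [N, S, G]
Visit N → queue [S, G]
Visit S → queue [G]
Visit G → queue []

F → I → J → D → M → A → Q → H → L → O → K → E → R → B → C → P → N → S → G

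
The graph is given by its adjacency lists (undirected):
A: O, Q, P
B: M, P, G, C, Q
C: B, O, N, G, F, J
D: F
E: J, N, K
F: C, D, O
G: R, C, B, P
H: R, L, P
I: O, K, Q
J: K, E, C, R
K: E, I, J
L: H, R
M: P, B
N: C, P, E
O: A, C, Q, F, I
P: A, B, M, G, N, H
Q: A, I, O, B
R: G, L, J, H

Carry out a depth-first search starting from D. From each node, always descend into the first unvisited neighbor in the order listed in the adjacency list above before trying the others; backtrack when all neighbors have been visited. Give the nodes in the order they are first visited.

Visit D
D → F
F → C
C → B
B → M
M → P
P → A
A → O
O → Q
Q → I
I → K
K → E
E → J
J → R
R → G
R → L
L → H
E → N

D -> F -> C -> B -> M -> P -> A -> O -> Q -> I -> K -> E -> J -> R -> G -> L -> H -> N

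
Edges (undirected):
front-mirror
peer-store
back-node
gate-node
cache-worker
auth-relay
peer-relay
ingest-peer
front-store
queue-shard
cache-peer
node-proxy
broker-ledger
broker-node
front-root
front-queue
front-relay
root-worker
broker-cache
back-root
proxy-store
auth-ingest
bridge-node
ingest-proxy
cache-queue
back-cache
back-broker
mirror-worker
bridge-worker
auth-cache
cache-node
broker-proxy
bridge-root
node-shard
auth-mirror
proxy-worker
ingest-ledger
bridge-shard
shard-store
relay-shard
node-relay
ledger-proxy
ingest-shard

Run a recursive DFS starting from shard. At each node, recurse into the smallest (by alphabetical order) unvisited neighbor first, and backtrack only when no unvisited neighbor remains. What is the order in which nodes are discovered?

Visit shard
shard → bridge
bridge → node
node → back
back → broker
broker → cache
cache → auth
auth → ingest
ingest → ledger
ledger → proxy
proxy → store
store → front
front → mirror
mirror → worker
worker → root
front → queue
front → relay
relay → peer
node → gate

shard -> bridge -> node -> back -> broker -> cache -> auth -> ingest -> ledger -> proxy -> store -> front -> mirror -> worker -> root -> queue -> relay -> peer -> gate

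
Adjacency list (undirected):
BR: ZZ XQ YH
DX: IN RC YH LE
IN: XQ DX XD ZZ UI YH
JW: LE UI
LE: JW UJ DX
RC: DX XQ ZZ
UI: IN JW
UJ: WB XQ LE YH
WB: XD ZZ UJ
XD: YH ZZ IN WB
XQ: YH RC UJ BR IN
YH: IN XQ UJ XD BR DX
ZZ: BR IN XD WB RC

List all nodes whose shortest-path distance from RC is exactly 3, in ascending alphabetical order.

JW, UI

Level 0: RC
Level 1: DX, XQ, ZZ
Level 2: BR, IN, LE, UJ, WB, XD, YH
Level 3: JW, UI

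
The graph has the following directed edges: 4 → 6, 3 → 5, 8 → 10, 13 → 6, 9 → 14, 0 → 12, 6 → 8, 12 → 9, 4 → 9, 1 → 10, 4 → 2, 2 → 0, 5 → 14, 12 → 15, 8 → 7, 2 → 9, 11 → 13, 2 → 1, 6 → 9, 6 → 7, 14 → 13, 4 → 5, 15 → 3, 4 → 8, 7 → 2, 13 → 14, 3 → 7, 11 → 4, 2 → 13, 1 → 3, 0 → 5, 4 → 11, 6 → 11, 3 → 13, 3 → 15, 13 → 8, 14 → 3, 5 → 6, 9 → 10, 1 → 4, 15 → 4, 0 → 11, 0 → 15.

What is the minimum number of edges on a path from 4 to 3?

Level 0: 4
Level 1: 2, 5, 6, 8, 9, 11
Level 2: 0, 1, 7, 10, 13, 14
Level 3: 3, 12, 15
3 first appears at level 3.

3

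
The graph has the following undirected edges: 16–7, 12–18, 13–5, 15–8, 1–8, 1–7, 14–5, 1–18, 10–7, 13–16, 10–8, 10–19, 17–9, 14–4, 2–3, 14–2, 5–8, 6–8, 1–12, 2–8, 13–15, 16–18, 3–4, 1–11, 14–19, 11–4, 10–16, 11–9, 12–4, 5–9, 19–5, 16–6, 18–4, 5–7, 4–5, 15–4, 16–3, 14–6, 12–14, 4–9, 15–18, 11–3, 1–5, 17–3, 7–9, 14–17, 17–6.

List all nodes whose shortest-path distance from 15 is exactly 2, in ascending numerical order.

1, 2, 3, 5, 6, 9, 10, 11, 12, 14, 16

Level 0: 15
Level 1: 4, 8, 13, 18
Level 2: 1, 2, 3, 5, 6, 9, 10, 11, 12, 14, 16
Level 3: 7, 17, 19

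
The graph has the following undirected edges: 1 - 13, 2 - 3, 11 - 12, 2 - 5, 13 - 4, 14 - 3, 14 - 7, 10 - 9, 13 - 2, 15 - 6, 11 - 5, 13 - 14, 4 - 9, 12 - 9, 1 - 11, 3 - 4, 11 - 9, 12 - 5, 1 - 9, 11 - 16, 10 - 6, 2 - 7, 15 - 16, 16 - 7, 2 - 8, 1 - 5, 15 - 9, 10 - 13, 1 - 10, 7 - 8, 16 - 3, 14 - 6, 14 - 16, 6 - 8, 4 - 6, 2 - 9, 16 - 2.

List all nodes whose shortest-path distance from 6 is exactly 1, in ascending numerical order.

4, 8, 10, 14, 15

Level 0: 6
Level 1: 4, 8, 10, 14, 15
Level 2: 1, 2, 3, 7, 9, 13, 16
Level 3: 5, 11, 12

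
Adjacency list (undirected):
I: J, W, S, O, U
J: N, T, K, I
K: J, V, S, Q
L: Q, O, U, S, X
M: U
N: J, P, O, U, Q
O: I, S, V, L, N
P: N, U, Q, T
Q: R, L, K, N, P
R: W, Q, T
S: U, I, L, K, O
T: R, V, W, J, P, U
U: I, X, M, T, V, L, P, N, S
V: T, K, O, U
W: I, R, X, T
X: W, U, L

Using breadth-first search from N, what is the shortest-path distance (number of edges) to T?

Level 0: N
Level 1: J, O, P, Q, U
Level 2: I, K, L, M, R, S, T, V, X
Level 3: W
T first appears at level 2.

2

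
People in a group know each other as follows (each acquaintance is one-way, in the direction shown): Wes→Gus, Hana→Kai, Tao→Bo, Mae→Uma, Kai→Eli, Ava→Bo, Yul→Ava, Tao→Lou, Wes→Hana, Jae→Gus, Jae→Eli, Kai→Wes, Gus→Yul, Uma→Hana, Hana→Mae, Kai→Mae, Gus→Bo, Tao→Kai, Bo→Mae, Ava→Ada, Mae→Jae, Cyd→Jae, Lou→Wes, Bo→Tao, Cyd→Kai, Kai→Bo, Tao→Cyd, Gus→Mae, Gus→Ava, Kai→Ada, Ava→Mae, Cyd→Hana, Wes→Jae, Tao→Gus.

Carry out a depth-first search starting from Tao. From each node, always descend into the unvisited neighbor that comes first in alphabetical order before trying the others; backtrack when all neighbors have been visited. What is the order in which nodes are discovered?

Visit Tao
Tao → Bo
Bo → Mae
Mae → Jae
Jae → Eli
Jae → Gus
Gus → Ava
Ava → Ada
Gus → Yul
Mae → Uma
Uma → Hana
Hana → Kai
Kai → Wes
Tao → Cyd
Tao → Lou

Tao → Bo → Mae → Jae → Eli → Gus → Ava → Ada → Yul → Uma → Hana → Kai → Wes → Cyd → Lou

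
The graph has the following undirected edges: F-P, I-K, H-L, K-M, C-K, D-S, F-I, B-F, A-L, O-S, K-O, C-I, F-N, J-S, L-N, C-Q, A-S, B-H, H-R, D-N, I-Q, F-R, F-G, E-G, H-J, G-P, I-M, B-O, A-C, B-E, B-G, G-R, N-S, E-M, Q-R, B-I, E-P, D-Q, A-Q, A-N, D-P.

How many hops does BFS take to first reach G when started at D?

2

Level 0: D
Level 1: N, P, Q, S
Level 2: A, C, E, F, G, I, J, L, O, R
Level 3: B, H, K, M
G first appears at level 2.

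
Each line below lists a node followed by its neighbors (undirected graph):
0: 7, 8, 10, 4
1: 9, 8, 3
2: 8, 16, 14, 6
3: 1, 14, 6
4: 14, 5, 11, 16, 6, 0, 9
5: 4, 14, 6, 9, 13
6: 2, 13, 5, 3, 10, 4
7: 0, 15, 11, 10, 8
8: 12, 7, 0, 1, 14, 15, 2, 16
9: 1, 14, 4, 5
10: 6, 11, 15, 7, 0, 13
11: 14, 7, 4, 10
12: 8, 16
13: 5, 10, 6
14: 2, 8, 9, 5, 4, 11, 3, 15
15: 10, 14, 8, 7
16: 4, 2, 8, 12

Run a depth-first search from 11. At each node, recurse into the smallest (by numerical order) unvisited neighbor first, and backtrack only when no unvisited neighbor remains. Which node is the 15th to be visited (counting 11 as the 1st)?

Visit 11
11 → 4
4 → 0
0 → 7
7 → 8
8 → 1
1 → 3
3 → 6
6 → 2
2 → 14
14 → 5
5 → 9
5 → 13
13 → 10
10 → 15
2 → 16
16 → 12

Visit order: 11, 4, 0, 7, 8, 1, 3, 6, 2, 14, 5, 9, 13, 10, 15, 16, 12

15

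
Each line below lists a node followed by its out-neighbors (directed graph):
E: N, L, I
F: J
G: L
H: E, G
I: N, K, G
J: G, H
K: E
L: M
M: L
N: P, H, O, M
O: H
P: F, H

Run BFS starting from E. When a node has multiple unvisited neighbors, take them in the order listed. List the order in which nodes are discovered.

Visit E; enqueue N, L, I → queue [N, L, I]
Visit N; enqueue P, H, O, M → queue [L, I, P, H, O, M]
Visit L → queue [I, P, H, O, M]
Visit I; enqueue K, G → queue [P, H, O, M, K, G]
Visit P; enqueue F → queue [H, O, M, K, G, F]
Visit H → queue [O, M, K, G, F]
Visit O → queue [M, K, G, F]
Visit M → queue [K, G, F]
Visit K → queue [G, F]
Visit G → queue [F]
Visit F; enqueue J → queue [J]
Visit J → queue []

E N L I P H O M K G F J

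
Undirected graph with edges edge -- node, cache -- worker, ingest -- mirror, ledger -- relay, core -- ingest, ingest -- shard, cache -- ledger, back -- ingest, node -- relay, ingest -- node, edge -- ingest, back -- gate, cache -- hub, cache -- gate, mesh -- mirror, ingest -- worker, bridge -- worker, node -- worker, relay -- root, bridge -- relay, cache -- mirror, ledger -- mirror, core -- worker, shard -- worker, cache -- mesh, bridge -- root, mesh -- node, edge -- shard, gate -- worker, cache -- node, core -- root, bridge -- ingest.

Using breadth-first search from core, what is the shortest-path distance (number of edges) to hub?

3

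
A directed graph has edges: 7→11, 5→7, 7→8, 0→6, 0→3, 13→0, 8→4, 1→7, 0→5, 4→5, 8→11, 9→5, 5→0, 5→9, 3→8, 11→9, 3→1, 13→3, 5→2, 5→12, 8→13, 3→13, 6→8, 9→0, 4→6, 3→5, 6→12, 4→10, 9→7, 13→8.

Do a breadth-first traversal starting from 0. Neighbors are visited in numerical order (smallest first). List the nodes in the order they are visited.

0 -> 3 -> 5 -> 6 -> 1 -> 8 -> 13 -> 2 -> 7 -> 9 -> 12 -> 4 -> 11 -> 10

Visit 0; enqueue 3, 5, 6 → queue [3, 5, 6]
Visit 3; enqueue 1, 8, 13 → queue [5, 6, 1, 8, 13]
Visit 5; enqueue 2, 7, 9, 12 → queue [6, 1, 8, 13, 2, 7, 9, 12]
Visit 6 → queue [1, 8, 13, 2, 7, 9, 12]
Visit 1 → queue [8, 13, 2, 7, 9, 12]
Visit 8; enqueue 4, 11 → queue [13, 2, 7, 9, 12, 4, 11]
Visit 13 → queue [2, 7, 9, 12, 4, 11]
Visit 2 → queue [7, 9, 12, 4, 11]
Visit 7 → queue [9, 12, 4, 11]
Visit 9 → queue [12, 4, 11]
Visit 12 → queue [4, 11]
Visit 4; enqueue 10 → queue [11, 10]
Visit 11 → queue [10]
Visit 10 → queue []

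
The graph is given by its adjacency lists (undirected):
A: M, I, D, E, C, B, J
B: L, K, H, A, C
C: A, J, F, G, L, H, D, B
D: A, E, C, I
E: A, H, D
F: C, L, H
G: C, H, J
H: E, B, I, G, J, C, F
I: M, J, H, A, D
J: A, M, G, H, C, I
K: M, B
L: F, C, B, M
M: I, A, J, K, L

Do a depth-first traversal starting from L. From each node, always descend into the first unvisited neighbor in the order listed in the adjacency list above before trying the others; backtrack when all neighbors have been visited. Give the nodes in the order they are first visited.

Visit L
L → F
F → C
C → A
A → M
M → I
I → J
J → G
G → H
H → E
E → D
H → B
B → K

L, F, C, A, M, I, J, G, H, E, D, B, K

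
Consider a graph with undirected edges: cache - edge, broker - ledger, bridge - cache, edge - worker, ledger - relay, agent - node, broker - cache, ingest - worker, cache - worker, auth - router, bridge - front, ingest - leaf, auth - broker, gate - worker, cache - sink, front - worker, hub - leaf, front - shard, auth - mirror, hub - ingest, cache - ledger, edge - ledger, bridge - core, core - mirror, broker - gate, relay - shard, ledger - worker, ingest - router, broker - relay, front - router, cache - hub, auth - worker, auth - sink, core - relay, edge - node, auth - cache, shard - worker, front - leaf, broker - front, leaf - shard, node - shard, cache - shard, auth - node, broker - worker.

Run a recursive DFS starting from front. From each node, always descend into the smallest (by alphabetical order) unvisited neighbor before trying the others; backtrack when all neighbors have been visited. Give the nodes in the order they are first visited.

Visit front
front → bridge
bridge → cache
cache → auth
auth → broker
broker → gate
gate → worker
worker → edge
edge → ledger
ledger → relay
relay → core
core → mirror
relay → shard
shard → leaf
leaf → hub
hub → ingest
ingest → router
shard → node
node → agent
auth → sink

front, bridge, cache, auth, broker, gate, worker, edge, ledger, relay, core, mirror, shard, leaf, hub, ingest, router, node, agent, sink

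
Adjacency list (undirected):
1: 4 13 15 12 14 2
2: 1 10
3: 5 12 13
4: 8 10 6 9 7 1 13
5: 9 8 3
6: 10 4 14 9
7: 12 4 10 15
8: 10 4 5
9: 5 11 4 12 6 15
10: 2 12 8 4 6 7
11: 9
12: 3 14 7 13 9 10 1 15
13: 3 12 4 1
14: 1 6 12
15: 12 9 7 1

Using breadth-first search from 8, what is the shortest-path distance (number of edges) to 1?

Level 0: 8
Level 1: 4, 5, 10
Level 2: 1, 2, 3, 6, 7, 9, 12, 13
Level 3: 11, 14, 15
1 first appears at level 2.

2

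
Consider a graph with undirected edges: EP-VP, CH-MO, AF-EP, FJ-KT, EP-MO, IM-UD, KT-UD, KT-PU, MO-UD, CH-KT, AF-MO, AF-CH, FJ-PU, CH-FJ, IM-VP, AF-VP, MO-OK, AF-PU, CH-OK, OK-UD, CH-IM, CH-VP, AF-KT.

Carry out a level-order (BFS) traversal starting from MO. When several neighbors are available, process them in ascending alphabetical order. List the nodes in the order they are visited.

Visit MO; enqueue AF, CH, EP, OK, UD → queue [AF, CH, EP, OK, UD]
Visit AF; enqueue KT, PU, VP → queue [CH, EP, OK, UD, KT, PU, VP]
Visit CH; enqueue FJ, IM → queue [EP, OK, UD, KT, PU, VP, FJ, IM]
Visit EP → queue [OK, UD, KT, PU, VP, FJ, IM]
Visit OK → queue [UD, KT, PU, VP, FJ, IM]
Visit UD → queue [KT, PU, VP, FJ, IM]
Visit KT → queue [PU, VP, FJ, IM]
Visit PU → queue [VP, FJ, IM]
Visit VP → queue [FJ, IM]
Visit FJ → queue [IM]
Visit IM → queue []

MO -> AF -> CH -> EP -> OK -> UD -> KT -> PU -> VP -> FJ -> IM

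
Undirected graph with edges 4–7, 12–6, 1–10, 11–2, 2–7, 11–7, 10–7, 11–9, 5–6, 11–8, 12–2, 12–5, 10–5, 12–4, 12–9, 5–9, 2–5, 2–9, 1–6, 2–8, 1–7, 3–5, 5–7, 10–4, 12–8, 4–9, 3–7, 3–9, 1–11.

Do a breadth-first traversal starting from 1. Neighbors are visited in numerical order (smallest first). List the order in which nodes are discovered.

1 -> 6 -> 7 -> 10 -> 11 -> 5 -> 12 -> 2 -> 3 -> 4 -> 8 -> 9

Visit 1; enqueue 6, 7, 10, 11 → queue [6, 7, 10, 11]
Visit 6; enqueue 5, 12 → queue [7, 10, 11, 5, 12]
Visit 7; enqueue 2, 3, 4 → queue [10, 11, 5, 12, 2, 3, 4]
Visit 10 → queue [11, 5, 12, 2, 3, 4]
Visit 11; enqueue 8, 9 → queue [5, 12, 2, 3, 4, 8, 9]
Visit 5 → queue [12, 2, 3, 4, 8, 9]
Visit 12 → queue [2, 3, 4, 8, 9]
Visit 2 → queue [3, 4, 8, 9]
Visit 3 → queue [4, 8, 9]
Visit 4 → queue [8, 9]
Visit 8 → queue [9]
Visit 9 → queue []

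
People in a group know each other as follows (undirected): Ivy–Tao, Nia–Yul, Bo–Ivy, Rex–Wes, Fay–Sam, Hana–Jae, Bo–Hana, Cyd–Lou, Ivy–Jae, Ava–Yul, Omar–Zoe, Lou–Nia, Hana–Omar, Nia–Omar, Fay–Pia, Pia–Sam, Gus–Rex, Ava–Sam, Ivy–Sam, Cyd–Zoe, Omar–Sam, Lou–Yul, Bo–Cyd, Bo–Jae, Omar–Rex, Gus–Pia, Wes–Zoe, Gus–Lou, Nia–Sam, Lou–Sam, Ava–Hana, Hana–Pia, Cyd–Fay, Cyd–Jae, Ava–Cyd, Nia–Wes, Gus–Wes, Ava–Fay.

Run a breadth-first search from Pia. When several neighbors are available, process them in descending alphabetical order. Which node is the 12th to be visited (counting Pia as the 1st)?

Bo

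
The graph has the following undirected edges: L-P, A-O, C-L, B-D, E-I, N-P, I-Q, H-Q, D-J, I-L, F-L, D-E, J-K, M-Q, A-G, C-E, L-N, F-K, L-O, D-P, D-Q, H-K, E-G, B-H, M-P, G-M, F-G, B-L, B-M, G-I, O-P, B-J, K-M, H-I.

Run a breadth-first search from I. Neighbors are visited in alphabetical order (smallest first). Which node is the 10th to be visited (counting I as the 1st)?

F

Visit I; enqueue E, G, H, L, Q → queue [E, G, H, L, Q]
Visit E; enqueue C, D → queue [G, H, L, Q, C, D]
Visit G; enqueue A, F, M → queue [H, L, Q, C, D, A, F, M]
Visit H; enqueue B, K → queue [L, Q, C, D, A, F, M, B, K]
Visit L; enqueue N, O, P → queue [Q, C, D, A, F, M, B, K, N, O, P]
Visit Q → queue [C, D, A, F, M, B, K, N, O, P]
Visit C → queue [D, A, F, M, B, K, N, O, P]
Visit D; enqueue J → queue [A, F, M, B, K, N, O, P, J]
Visit A → queue [F, M, B, K, N, O, P, J]
Visit F → queue [M, B, K, N, O, P, J]
Visit M → queue [B, K, N, O, P, J]
Visit B → queue [K, N, O, P, J]
Visit K → queue [N, O, P, J]
Visit N → queue [O, P, J]
Visit O → queue [P, J]
Visit P → queue [J]
Visit J → queue []

Visit order: I, E, G, H, L, Q, C, D, A, F, M, B, K, N, O, P, J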